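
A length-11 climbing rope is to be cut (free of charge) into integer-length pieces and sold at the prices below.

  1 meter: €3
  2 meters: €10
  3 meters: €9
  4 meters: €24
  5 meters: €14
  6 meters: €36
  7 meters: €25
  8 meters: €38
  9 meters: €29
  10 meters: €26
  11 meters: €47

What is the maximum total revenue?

Let r[k] be the best obtainable value from length k. For each k, try every first piece i and keep the best of price[i] + r[k−i].
r[1] = 3
r[2] = max(3+3, 10+0) = 10
r[3] = max(3+10, 10+3, 9+0) = 13
r[4] = max(3+13, 10+10, 9+3, 24+0) = 24
r[5] = max(3+24, 10+13, 9+10, 24+3, 14+0) = 27
r[6] = max(3+27, 10+24, 9+13, 24+10, 14+3, 36+0) = 36
r[7] = max(3+36, 10+27, 9+24, …, 36+3, 25+0) = 39
r[8] = max(3+39, 10+36, 9+27, …, 25+3, 38+0) = 48
r[9] = max(3+48, 10+39, 9+36, …, 38+3, 29+0) = 51
r[10] = max(3+51, 10+48, 9+39, …, 29+3, 26+0) = 60
r[11] = max(3+60, 10+51, 9+48, …, 26+3, 47+0) = 63
One optimal cutting: 6 + 4 + 1 → €36 + €24 + €3 = €63.

63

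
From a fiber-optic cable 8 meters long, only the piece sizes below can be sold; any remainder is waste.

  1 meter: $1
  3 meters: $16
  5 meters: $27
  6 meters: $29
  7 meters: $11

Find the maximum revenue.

Consider every possible first cut. best[k] is the best of p[i]+best[k−i] over all sellable i≤k.
best[1] = 1
best[2] = 2  (first piece 1, then best[1]=1)
best[3] = max(1+2, 16+0) = 16
best[4] = max(1+16, 16+1) = 17
best[5] = max(1+17, 16+2, 27+0) = 27
best[6] = max(1+27, 16+16, 27+1, 29+0) = 32
best[7] = max(1+32, 16+17, 27+2, 29+1, 11+0) = 33
best[8] = max(1+33, 16+27, 27+16, 29+2, 11+1) = 43
One optimal cutting: 5 + 3 → $43.

43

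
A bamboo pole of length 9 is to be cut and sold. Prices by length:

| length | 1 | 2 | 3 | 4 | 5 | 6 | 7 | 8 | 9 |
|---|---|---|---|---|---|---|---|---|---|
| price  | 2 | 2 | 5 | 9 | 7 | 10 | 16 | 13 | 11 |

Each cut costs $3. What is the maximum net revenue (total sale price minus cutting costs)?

15

Build v[k] bottom-up: v[k] = max over allowed piece i of (p[i] + v[k−i]) − 3 per cut.
v[1] = 2
v[2] = max(2+2-3, 2+0) = 2
v[3] = max(2+2-3, 2+2-3, 5+0) = 5
v[4] = max(2+5-3, 2+2-3, 5+2-3, 9+0) = 9
v[5] = max(2+9-3, 2+5-3, 5+2-3, 9+2-3, 7+0) = 8
v[6] = max(2+8-3, 2+9-3, 5+5-3, 9+2-3, 7+2-3, 10+0) = 10
v[7] = max(2+10-3, 2+8-3, 5+9-3, …, 10+2-3, 16+0) = 16
v[8] = max(2+16-3, 2+10-3, 5+8-3, …, 16+2-3, 13+0) = 15
v[9] = max(2+15-3, 2+16-3, 5+10-3, …, 13+2-3, 11+0) = 15
One optimal plan: pieces 7 + 2 (1 cut) → $18 − $3 = $15.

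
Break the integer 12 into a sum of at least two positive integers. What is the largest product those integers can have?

Define prod[k] = max over 1≤i<k of i · max(k−i, prod[k−i]); the inner max lets the remainder stay uncut if that's better.
prod[2] = 1*max(1,0) = 1*1 = 1
prod[3] = max(1*2, 2*1) = 2
prod[4] = max(1*3, 2*2, 3*1) = 4
prod[5] = max(1*4, 2*3, 3*2, 4*1) = 6
prod[6] = max(1*6, 2*4, 3*3, 4*2, 5*1) = 9
prod[7] = max(1*9, 2*6, 3*4, 4*3, 5*2, 6*1) = 12
prod[8] = max(1*12, 2*9, 3*6, …, 6*2, 7*1) = 18
prod[9] = max(1*18, 2*12, 3*9, …, 7*2, 8*1) = 27
prod[10] = max(1*27, 2*18, 3*12, …, 8*2, 9*1) = 36
prod[11] = max(1*36, 2*27, 3*18, …, 9*2, 10*1) = 54
prod[12] = max(1*54, 2*36, 3*27, …, 10*2, 11*1) = 81
One optimal split: 3 + 3 + 3 + 3; product 3*3*3*3 = 81.

81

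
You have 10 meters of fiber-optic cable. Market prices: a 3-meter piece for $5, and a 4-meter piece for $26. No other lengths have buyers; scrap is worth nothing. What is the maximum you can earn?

Build r[k] bottom-up: r[k] = max over allowed piece i of (p[i] + r[k−i]).
r[1] = 0
r[2] = 0
r[3] = 5
r[4] = max(5+0, 26+0) = 26
r[5] = max(5+0, 26+0) = 26
r[6] = max(5+5, 26+0) = 26
r[7] = max(5+26, 26+5) = 31
r[8] = max(5+26, 26+26) = 52
r[9] = max(5+26, 26+26) = 52
r[10] = max(5+31, 26+26) = 52
One optimal cutting: pieces 4 + 4 with 2 meters of scrap → $52.

52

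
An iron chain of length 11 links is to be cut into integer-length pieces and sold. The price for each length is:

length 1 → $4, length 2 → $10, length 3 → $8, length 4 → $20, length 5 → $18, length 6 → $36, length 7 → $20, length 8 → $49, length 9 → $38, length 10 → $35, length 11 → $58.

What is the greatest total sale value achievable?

63

Consider every possible first cut. best[k] is the best of p[i]+best[k−i] over all sellable i≤k.
best[1] = 4
best[2] = max(4+4, 10+0) = 10
best[3] = max(4+10, 10+4, 8+0) = 14
best[4] = max(4+14, 10+10, 8+4, 20+0) = 20
best[5] = max(4+20, 10+14, 8+10, 20+4, 18+0) = 24
best[6] = max(4+24, 10+20, 8+14, 20+10, 18+4, 36+0) = 36
best[7] = max(4+36, 10+24, 8+20, …, 36+4, 20+0) = 40
best[8] = max(4+40, 10+36, 8+24, …, 20+4, 49+0) = 49
best[9] = max(4+49, 10+40, 8+36, …, 49+4, 38+0) = 53
best[10] = max(4+53, 10+49, 8+40, …, 38+4, 35+0) = 59
best[11] = max(4+59, 10+53, 8+49, …, 35+4, 58+0) = 63
One optimal cutting: 8 + 2 + 1 → $49 + $10 + $4 = $63.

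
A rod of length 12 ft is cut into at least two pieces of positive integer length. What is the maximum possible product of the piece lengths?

Let f[k] be the best product for length k (with at least one cut). For each first piece i, the rest contributes max(k−i, f[k−i]).
f[2] = 1·max(1,0) = 1·1 = 1
f[3] = 1·max(2,1) = 1·2 = 2
f[4] = 2·max(2,1) = 2·2 = 4
f[5] = 2·max(3,2) = 2·3 = 6
f[6] = 3·max(3,2) = 3·3 = 9
f[7] = 2·max(5,6) = 2·6 = 12
f[8] = 2·max(6,9) = 2·9 = 18
f[9] = 3·max(6,9) = 3·9 = 27
f[10] = 2·max(8,18) = 2·18 = 36
f[11] = 2·max(9,27) = 2·27 = 54
f[12] = 3·max(9,27) = 3·27 = 81
One optimal split: 3 + 3 + 3 + 3; product 3·3·3·3 = 81.

81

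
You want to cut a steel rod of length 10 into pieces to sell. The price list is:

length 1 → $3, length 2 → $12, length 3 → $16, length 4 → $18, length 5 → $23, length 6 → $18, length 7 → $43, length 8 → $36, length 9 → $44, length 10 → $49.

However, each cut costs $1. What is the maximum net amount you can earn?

Let v[k] be the best obtainable value from length k. For each k, try every first piece i and keep the best of price[i] + v[k−i] minus the 1 cut fee when i<k.
v[1] = 3
v[2] = max(3+3-1, 12+0) = 12
v[3] = max(3+12-1, 12+3-1, 16+0) = 16
v[4] = max(3+16-1, 12+12-1, 16+3-1, 18+0) = 23
v[5] = max(3+23-1, 12+16-1, 16+12-1, 18+3-1, 23+0) = 27
v[6] = max(3+27-1, 12+23-1, 16+16-1, 18+12-1, 23+3-1, 18+0) = 34
v[7] = max(3+34-1, 12+27-1, 16+23-1, …, 18+3-1, 43+0) = 43
v[8] = max(3+43-1, 12+34-1, 16+27-1, …, 43+3-1, 36+0) = 45
v[9] = max(3+45-1, 12+43-1, 16+34-1, …, 36+3-1, 44+0) = 54
v[10] = max(3+54-1, 12+45-1, 16+43-1, …, 44+3-1, 49+0) = 58
One optimal plan: pieces 7 + 3 (1 cut) → $59 − $1 = $58.

58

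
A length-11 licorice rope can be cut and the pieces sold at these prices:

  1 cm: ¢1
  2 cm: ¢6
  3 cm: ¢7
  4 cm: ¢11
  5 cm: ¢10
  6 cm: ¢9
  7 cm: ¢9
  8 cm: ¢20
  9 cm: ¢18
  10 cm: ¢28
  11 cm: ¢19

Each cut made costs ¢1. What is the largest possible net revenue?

Let net[k] be the best obtainable value from length k. For each k, try every first piece i and keep the best of price[i] + net[k−i] minus the 1 cut fee when i<k.
net[1] = 1
net[2] = max(1+1-1, 6+0) = 6
net[3] = max(1+6-1, 6+1-1, 7+0) = 7
net[4] = max(1+7-1, 6+6-1, 7+1-1, 11+0) = 11
net[5] = max(1+11-1, 6+7-1, 7+6-1, 11+1-1, 10+0) = 12
net[6] = max(1+12-1, 6+11-1, 7+7-1, 11+6-1, 10+1-1, 9+0) = 16
net[7] = max(1+16-1, 6+12-1, 7+11-1, …, 9+1-1, 9+0) = 17
net[8] = max(1+17-1, 6+16-1, 7+12-1, …, 9+1-1, 20+0) = 21
net[9] = max(1+21-1, 6+17-1, 7+16-1, …, 20+1-1, 18+0) = 22
net[10] = max(1+22-1, 6+21-1, 7+17-1, …, 18+1-1, 28+0) = 28
net[11] = max(1+28-1, 6+22-1, 7+21-1, …, 28+1-1, 19+0) = 28
One optimal plan: pieces 10 + 1 (1 cut) → ¢29 − ¢1 = ¢28.

28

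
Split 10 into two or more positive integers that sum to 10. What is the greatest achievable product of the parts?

36

Define P[k] = max over 1≤i<k of i · max(k−i, P[k−i]); the inner max lets the remainder stay uncut if that's better.
P[2] = 1·max(1,0) = 1·1 = 1
P[3] = max(1·2, 2·1) = 2
P[4] = max(1·3, 2·2, 3·1) = 4
P[5] = max(1·4, 2·3, 3·2, 4·1) = 6
P[6] = max(1·6, 2·4, 3·3, 4·2, 5·1) = 9
P[7] = max(1·9, 2·6, 3·4, 4·3, 5·2, 6·1) = 12
P[8] = max(1·12, 2·9, 3·6, …, 6·2, 7·1) = 18
P[9] = max(1·18, 2·12, 3·9, …, 7·2, 8·1) = 27
P[10] = max(1·27, 2·18, 3·12, …, 8·2, 9·1) = 36
One optimal split: 3 + 3 + 2 + 2; product 3·3·2·2 = 36.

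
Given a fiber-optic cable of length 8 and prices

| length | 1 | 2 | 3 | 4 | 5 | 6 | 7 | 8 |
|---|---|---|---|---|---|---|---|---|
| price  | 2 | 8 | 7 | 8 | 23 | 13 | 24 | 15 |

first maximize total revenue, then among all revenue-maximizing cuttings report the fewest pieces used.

3

Let r[k] be the best obtainable value from length k. For each k, try every first piece i and keep the best of price[i] + r[k−i].
r[1] = 2
r[2] = 8
r[3] = 10  (first piece 1, then r[2]=8)
r[4] = 16  (first piece 2, then r[2]=8)
r[5] = 23
r[6] = 25  (first piece 1, then r[5]=23)
r[7] = 31  (first piece 2, then r[5]=23)
r[8] = 33  (first piece 1, then r[7]=31)
Maximum revenue is $33.
Now minimize piece count subject to staying optimal: for each k, pieces[k] = 1 + min over i with p[i]+r[k−i]=r[k] of pieces[k−i].
pieces[5] = 1
pieces[6] = 2
pieces[7] = 2
pieces[8] = 3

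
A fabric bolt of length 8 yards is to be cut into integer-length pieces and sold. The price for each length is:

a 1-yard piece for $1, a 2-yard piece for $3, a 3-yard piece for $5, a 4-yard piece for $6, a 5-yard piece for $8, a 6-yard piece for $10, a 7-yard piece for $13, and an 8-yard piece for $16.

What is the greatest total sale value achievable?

Consider every possible first cut. best[k] is the best of p[i]+best[k−i] over all sellable i≤k.
best[1] = 1
best[2] = max(1+1, 3+0) = 3
best[3] = max(1+3, 3+1, 5+0) = 5
best[4] = max(1+5, 3+3, 5+1, 6+0) = 6
best[5] = max(1+6, 3+5, 5+3, 6+1, 8+0) = 8
best[6] = max(1+8, 3+6, 5+5, 6+3, 8+1, 10+0) = 10
best[7] = max(1+10, 3+8, 5+6, …, 10+1, 13+0) = 13
best[8] = max(1+13, 3+10, 5+8, …, 13+1, 16+0) = 16
Best is to sell the whole 8-yard piece uncut for $16.

16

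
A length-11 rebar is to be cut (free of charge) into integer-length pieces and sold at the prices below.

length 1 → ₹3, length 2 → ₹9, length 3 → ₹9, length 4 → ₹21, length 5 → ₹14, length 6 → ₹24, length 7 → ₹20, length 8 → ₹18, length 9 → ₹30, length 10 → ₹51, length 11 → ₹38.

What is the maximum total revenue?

Build r[k] bottom-up: r[k] = max over allowed piece i of (p[i] + r[k−i]).
r[1] = 3
r[2] = max(3+3, 9+0) = 9
r[3] = max(3+9, 9+3, 9+0) = 12
r[4] = max(3+12, 9+9, 9+3, 21+0) = 21
r[5] = max(3+21, 9+12, 9+9, 21+3, 14+0) = 24
r[6] = max(3+24, 9+21, 9+12, 21+9, 14+3, 24+0) = 30
r[7] = max(3+30, 9+24, 9+21, …, 24+3, 20+0) = 33
r[8] = max(3+33, 9+30, 9+24, …, 20+3, 18+0) = 42
r[9] = max(3+42, 9+33, 9+30, …, 18+3, 30+0) = 45
r[10] = max(3+45, 9+42, 9+33, …, 30+3, 51+0) = 51
r[11] = max(3+51, 9+45, 9+42, …, 51+3, 38+0) = 54
One optimal cutting: 4 + 4 + 2 + 1 → ₹21 + ₹21 + ₹9 + ₹3 = ₹54.

54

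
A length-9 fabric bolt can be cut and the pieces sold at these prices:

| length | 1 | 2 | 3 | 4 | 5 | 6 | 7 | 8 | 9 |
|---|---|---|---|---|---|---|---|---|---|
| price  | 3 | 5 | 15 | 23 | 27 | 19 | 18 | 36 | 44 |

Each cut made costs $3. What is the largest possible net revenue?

47

Consider every possible first cut. net[k] is the best of p[i]+net[k−i] over all sellable i≤k, charging 3 whenever i<k.
net[1] = 3
net[2] = 5
net[3] = 15
net[4] = 23
net[5] = 27
net[6] = 27  (first piece 1, then net[5]=27)
net[7] = 35  (first piece 3, then net[4]=23)
net[8] = 43  (first piece 4, then net[4]=23)
net[9] = 47  (first piece 4, then net[5]=27)
One optimal plan: pieces 5 + 4 (1 cut) → $50 − $3 = $47.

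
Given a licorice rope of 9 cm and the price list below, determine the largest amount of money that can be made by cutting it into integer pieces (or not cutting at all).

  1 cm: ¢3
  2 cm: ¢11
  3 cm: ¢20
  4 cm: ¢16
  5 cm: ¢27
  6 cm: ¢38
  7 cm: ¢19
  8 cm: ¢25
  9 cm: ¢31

Build best[k] bottom-up: best[k] = max over allowed piece i of (p[i] + best[k−i]).
best[1] = 3
best[2] = 11
best[3] = 20
best[4] = 23  (first piece 1, then best[3]=20)
best[5] = 31  (first piece 2, then best[3]=20)
best[6] = 40  (first piece 3, then best[3]=20)
best[7] = 43  (first piece 1, then best[6]=40)
best[8] = 51  (first piece 2, then best[6]=40)
best[9] = 60  (first piece 3, then best[6]=40)
One optimal cutting: 3 + 3 + 3 → ¢20 + ¢20 + ¢20 = ¢60.

60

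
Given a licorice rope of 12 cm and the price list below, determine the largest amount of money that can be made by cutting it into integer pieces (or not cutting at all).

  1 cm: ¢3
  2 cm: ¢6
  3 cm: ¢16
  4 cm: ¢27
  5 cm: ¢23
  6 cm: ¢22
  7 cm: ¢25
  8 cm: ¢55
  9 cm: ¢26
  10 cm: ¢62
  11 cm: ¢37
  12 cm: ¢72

82

Consider every possible first cut. v[k] is the best of p[i]+v[k−i] over all sellable i≤k.
v[1] = 3
v[2] = max(3+3, 6+0) = 6
v[3] = max(3+6, 6+3, 16+0) = 16
v[4] = max(3+16, 6+6, 16+3, 27+0) = 27
v[5] = max(3+27, 6+16, 16+6, 27+3, 23+0) = 30
v[6] = max(3+30, 6+27, 16+16, 27+6, 23+3, 22+0) = 33
v[7] = max(3+33, 6+30, 16+27, …, 22+3, 25+0) = 43
v[8] = max(3+43, 6+33, 16+30, …, 25+3, 55+0) = 55
v[9] = max(3+55, 6+43, 16+33, …, 55+3, 26+0) = 58
v[10] = max(3+58, 6+55, 16+43, …, 26+3, 62+0) = 62
v[11] = max(3+62, 6+58, 16+55, …, 62+3, 37+0) = 71
v[12] = max(3+71, 6+62, 16+58, …, 37+3, 72+0) = 82
One optimal cutting: 8 + 4 → ¢55 + ¢27 = ¢82.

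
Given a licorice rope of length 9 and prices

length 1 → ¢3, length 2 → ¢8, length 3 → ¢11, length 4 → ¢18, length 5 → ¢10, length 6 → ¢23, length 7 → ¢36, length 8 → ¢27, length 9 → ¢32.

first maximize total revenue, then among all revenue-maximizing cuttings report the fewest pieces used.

2

Consider every possible first cut. r[k] is the best of p[i]+r[k−i] over all sellable i≤k.
r[1] = 3
r[2] = max(3+3, 8+0) = 8
r[3] = max(3+8, 8+3, 11+0) = 11
r[4] = max(3+11, 8+8, 11+3, 18+0) = 18
r[5] = max(3+18, 8+11, 11+8, 18+3, 10+0) = 21
r[6] = max(3+21, 8+18, 11+11, 18+8, 10+3, 23+0) = 26
r[7] = max(3+26, 8+21, 11+18, …, 23+3, 36+0) = 36
r[8] = max(3+36, 8+26, 11+21, …, 36+3, 27+0) = 39
r[9] = max(3+39, 8+36, 11+26, …, 27+3, 32+0) = 44
Maximum revenue is ¢44.
Now minimize piece count subject to staying optimal: for each k, pieces[k] = 1 + min over i with p[i]+r[k−i]=r[k] of pieces[k−i].
pieces[6] = 2
pieces[7] = 1
pieces[8] = 2
pieces[9] = 2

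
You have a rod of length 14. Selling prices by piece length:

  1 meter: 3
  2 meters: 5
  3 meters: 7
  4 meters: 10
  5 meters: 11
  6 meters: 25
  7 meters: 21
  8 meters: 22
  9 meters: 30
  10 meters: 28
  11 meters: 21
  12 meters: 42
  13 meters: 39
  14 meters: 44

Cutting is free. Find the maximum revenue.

56

Let best[k] be the best obtainable value from length k. For each k, try every first piece i and keep the best of price[i] + best[k−i].
best[1] = 3
best[2] = max(3+3, 5+0) = 6
best[3] = max(3+6, 5+3, 7+0) = 9
best[4] = max(3+9, 5+6, 7+3, 10+0) = 12
best[5] = max(3+12, 5+9, 7+6, 10+3, 11+0) = 15
best[6] = max(3+15, 5+12, 7+9, 10+6, 11+3, 25+0) = 25
best[7] = max(3+25, 5+15, 7+12, …, 25+3, 21+0) = 28
best[8] = max(3+28, 5+25, 7+15, …, 21+3, 22+0) = 31
best[9] = max(3+31, 5+28, 7+25, …, 22+3, 30+0) = 34
best[10] = max(3+34, 5+31, 7+28, …, 30+3, 28+0) = 37
best[11] = max(3+37, 5+34, 7+31, …, 28+3, 21+0) = 40
best[12] = max(3+40, 5+37, 7+34, …, 21+3, 42+0) = 50
best[13] = max(3+50, 5+40, 7+37, …, 42+3, 39+0) = 53
best[14] = max(3+53, 5+50, 7+40, …, 39+3, 44+0) = 56
One optimal cutting: 6 + 6 + 1 + 1 → 25 + 25 + 3 + 3 = 56.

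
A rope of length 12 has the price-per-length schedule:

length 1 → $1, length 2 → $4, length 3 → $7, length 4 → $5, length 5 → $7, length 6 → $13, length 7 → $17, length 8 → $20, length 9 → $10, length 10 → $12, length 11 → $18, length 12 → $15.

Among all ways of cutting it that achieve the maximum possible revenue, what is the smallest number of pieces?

3

Let r[k] be the best obtainable value from length k. For each k, try every first piece i and keep the best of price[i] + r[k−i].
r[1] = 1
r[2] = max(1+1, 4+0) = 4
r[3] = max(1+4, 4+1, 7+0) = 7
r[4] = max(1+7, 4+4, 7+1, 5+0) = 8
r[5] = max(1+8, 4+7, 7+4, 5+1, 7+0) = 11
r[6] = max(1+11, 4+8, 7+7, 5+4, 7+1, 13+0) = 14
r[7] = max(1+14, 4+11, 7+8, …, 13+1, 17+0) = 17
r[8] = max(1+17, 4+14, 7+11, …, 17+1, 20+0) = 20
r[9] = max(1+20, 4+17, 7+14, …, 20+1, 10+0) = 21
r[10] = max(1+21, 4+20, 7+17, …, 10+1, 12+0) = 24
r[11] = max(1+24, 4+21, 7+20, …, 12+1, 18+0) = 27
r[12] = max(1+27, 4+24, 7+21, …, 18+1, 15+0) = 28
Maximum revenue is $28.
Now minimize piece count subject to staying optimal: for each k, pieces[k] = 1 + min over i with p[i]+r[k−i]=r[k] of pieces[k−i].
pieces[9] = 2
pieces[10] = 2
pieces[11] = 2
pieces[12] = 3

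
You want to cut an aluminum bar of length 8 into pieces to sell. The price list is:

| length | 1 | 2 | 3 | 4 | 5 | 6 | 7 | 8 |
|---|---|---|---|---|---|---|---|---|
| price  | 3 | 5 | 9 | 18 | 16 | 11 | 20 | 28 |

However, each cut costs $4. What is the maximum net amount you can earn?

Consider every possible first cut. r[k] is the best of p[i]+r[k−i] over all sellable i≤k, charging 4 whenever i<k.
r[1] = 3
r[2] = 5
r[3] = 9
r[4] = 18
r[5] = 17  (first piece 1, then r[4]=18)
r[6] = 19  (first piece 2, then r[4]=18)
r[7] = 23  (first piece 3, then r[4]=18)
r[8] = 32  (first piece 4, then r[4]=18)
One optimal plan: pieces 4 + 4 (1 cut) → $36 − $4 = $32.

32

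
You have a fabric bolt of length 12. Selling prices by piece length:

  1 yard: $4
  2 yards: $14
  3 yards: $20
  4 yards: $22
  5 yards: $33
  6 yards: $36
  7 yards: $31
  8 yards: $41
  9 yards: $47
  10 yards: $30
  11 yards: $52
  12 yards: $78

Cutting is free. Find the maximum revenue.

84

Build v[k] bottom-up: v[k] = max over allowed piece i of (p[i] + v[k−i]).
v[1] = 4
v[2] = max(4+4, 14+0) = 14
v[3] = max(4+14, 14+4, 20+0) = 20
v[4] = max(4+20, 14+14, 20+4, 22+0) = 28
v[5] = max(4+28, 14+20, 20+14, 22+4, 33+0) = 34
v[6] = max(4+34, 14+28, 20+20, 22+14, 33+4, 36+0) = 42
v[7] = max(4+42, 14+34, 20+28, …, 36+4, 31+0) = 48
v[8] = max(4+48, 14+42, 20+34, …, 31+4, 41+0) = 56
v[9] = max(4+56, 14+48, 20+42, …, 41+4, 47+0) = 62
v[10] = max(4+62, 14+56, 20+48, …, 47+4, 30+0) = 70
v[11] = max(4+70, 14+62, 20+56, …, 30+4, 52+0) = 76
v[12] = max(4+76, 14+70, 20+62, …, 52+4, 78+0) = 84
One optimal cutting: 2 + 2 + 2 + 2 + 2 + 2 → $14 + $14 + $14 + $14 + $14 + $14 = $84.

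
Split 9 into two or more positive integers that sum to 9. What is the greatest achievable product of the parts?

27

Define prod[k] = max over 1≤i<k of i · max(k−i, prod[k−i]); the inner max lets the remainder stay uncut if that's better.
Small cases: prod[2]=1, prod[3]=2.
prod[4] = max(1*3, 2*2, 3*1) = 4
prod[5] = max(1*4, 2*3, 3*2, 4*1) = 6
prod[6] = max(1*6, 2*4, 3*3, 4*2, 5*1) = 9
prod[7] = max(1*9, 2*6, 3*4, 4*3, 5*2, 6*1) = 12
prod[8] = max(1*12, 2*9, 3*6, …, 6*2, 7*1) = 18
prod[9] = max(1*18, 2*12, 3*9, …, 7*2, 8*1) = 27
One optimal split: 3 + 3 + 3; product 3*3*3 = 27.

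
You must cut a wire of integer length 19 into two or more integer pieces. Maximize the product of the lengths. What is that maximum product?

Fill g[k] for k=2..19: at each k try every first piece i and multiply by the better of (k−i) uncut or g[k−i].
g[2] = 1×max(1,0) = 1×1 = 1
g[3] = max(1×2, 2×1) = 2
g[4] = max(1×3, 2×2, 3×1) = 4
g[5] = max(1×4, 2×3, 3×2, 4×1) = 6
g[6] = max(1×6, 2×4, 3×3, 4×2, 5×1) = 9
g[7] = max(1×9, 2×6, 3×4, 4×3, 5×2, 6×1) = 12
g[8] = max(1×12, 2×9, 3×6, …, 6×2, 7×1) = 18
g[9] = max(1×18, 2×12, 3×9, …, 7×2, 8×1) = 27
g[10] = max(1×27, 2×18, 3×12, …, 8×2, 9×1) = 36
g[11] = max(1×36, 2×27, 3×18, …, 9×2, 10×1) = 54
g[12] = max(1×54, 2×36, 3×27, …, 10×2, 11×1) = 81
g[13] = max(1×81, 2×54, 3×36, …, 11×2, 12×1) = 108
g[14] = max(1×108, 2×81, 3×54, …, 12×2, 13×1) = 162
g[15] = max(1×162, 2×108, 3×81, …, 13×2, 14×1) = 243
g[16] = max(1×243, 2×162, 3×108, …, 14×2, 15×1) = 324
g[17] = max(1×324, 2×243, 3×162, …, 15×2, 16×1) = 486
g[18] = max(1×486, 2×324, 3×243, …, 16×2, 17×1) = 729
g[19] = max(1×729, 2×486, 3×324, …, 17×2, 18×1) = 972
One optimal split: 3 + 3 + 3 + 3 + 3 + 2 + 2; product 3×3×3×3×3×2×2 = 972.

972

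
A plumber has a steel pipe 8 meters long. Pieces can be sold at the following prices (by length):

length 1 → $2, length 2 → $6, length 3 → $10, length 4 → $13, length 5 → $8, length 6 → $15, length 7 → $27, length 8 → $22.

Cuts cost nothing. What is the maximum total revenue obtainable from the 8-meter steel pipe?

Build best[k] bottom-up: best[k] = max over allowed piece i of (p[i] + best[k−i]).
best[1] = 2
best[2] = 6
best[3] = 10
best[4] = 13
best[5] = 16  (first piece 2, then best[3]=10)
best[6] = 20  (first piece 3, then best[3]=10)
best[7] = 27
best[8] = 29  (first piece 1, then best[7]=27)
One optimal cutting: 7 + 1 → $27 + $2 = $29.

29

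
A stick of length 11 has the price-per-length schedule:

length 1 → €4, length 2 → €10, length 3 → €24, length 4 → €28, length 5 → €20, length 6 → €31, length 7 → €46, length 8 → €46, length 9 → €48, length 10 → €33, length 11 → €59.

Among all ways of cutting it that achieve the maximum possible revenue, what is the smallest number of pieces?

4

Consider every possible first cut. r[k] is the best of p[i]+r[k−i] over all sellable i≤k.
r[1] = 4
r[2] = max(4+4, 10+0) = 10
r[3] = max(4+10, 10+4, 24+0) = 24
r[4] = max(4+24, 10+10, 24+4, 28+0) = 28
r[5] = max(4+28, 10+24, 24+10, 28+4, 20+0) = 34
r[6] = max(4+34, 10+28, 24+24, 28+10, 20+4, 31+0) = 48
r[7] = max(4+48, 10+34, 24+28, …, 31+4, 46+0) = 52
r[8] = max(4+52, 10+48, 24+34, …, 46+4, 46+0) = 58
r[9] = max(4+58, 10+52, 24+48, …, 46+4, 48+0) = 72
r[10] = max(4+72, 10+58, 24+52, …, 48+4, 33+0) = 76
r[11] = max(4+76, 10+72, 24+58, …, 33+4, 59+0) = 82
Maximum revenue is €82.
Now minimize piece count subject to staying optimal: for each k, pieces[k] = 1 + min over i with p[i]+r[k−i]=r[k] of pieces[k−i].
pieces[8] = 3
pieces[9] = 3
pieces[10] = 3
pieces[11] = 4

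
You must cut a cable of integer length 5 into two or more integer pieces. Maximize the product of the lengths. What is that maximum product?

Fill m[k] for k=2..5: at each k try every first piece i and multiply by the better of (k−i) uncut or m[k−i].
m[2] = 1·max(1,0) = 1·1 = 1
m[3] = max(1·2, 2·1) = 2
m[4] = max(1·3, 2·2, 3·1) = 4
m[5] = max(1·4, 2·3, 3·2, 4·1) = 6
One optimal split: 3 + 2; product 3·2 = 6.

6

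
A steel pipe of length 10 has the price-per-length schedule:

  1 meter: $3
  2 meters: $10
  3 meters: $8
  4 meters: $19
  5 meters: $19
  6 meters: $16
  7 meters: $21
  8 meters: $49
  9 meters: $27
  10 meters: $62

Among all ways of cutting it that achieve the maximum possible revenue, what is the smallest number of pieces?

Let r[k] be the best obtainable value from length k. For each k, try every first piece i and keep the best of price[i] + r[k−i].
r[1] = 3
r[2] = max(3+3, 10+0) = 10
r[3] = max(3+10, 10+3, 8+0) = 13
r[4] = max(3+13, 10+10, 8+3, 19+0) = 20
r[5] = max(3+20, 10+13, 8+10, 19+3, 19+0) = 23
r[6] = max(3+23, 10+20, 8+13, 19+10, 19+3, 16+0) = 30
r[7] = max(3+30, 10+23, 8+20, …, 16+3, 21+0) = 33
r[8] = max(3+33, 10+30, 8+23, …, 21+3, 49+0) = 49
r[9] = max(3+49, 10+33, 8+30, …, 49+3, 27+0) = 52
r[10] = max(3+52, 10+49, 8+33, …, 27+3, 62+0) = 62
Maximum revenue is $62.
Now minimize piece count subject to staying optimal: for each k, pieces[k] = 1 + min over i with p[i]+r[k−i]=r[k] of pieces[k−i].
pieces[7] = 4
pieces[8] = 1
pieces[9] = 2
pieces[10] = 1

1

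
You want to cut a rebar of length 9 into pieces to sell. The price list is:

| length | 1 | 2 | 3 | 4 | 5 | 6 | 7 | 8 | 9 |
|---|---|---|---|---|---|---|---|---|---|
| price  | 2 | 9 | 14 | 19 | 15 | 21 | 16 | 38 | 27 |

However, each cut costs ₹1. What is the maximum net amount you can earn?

Build r[k] bottom-up: r[k] = max over allowed piece i of (p[i] + r[k−i]) − 1 per cut.
r[1] = 2
r[2] = max(2+2-1, 9+0) = 9
r[3] = max(2+9-1, 9+2-1, 14+0) = 14
r[4] = max(2+14-1, 9+9-1, 14+2-1, 19+0) = 19
r[5] = max(2+19-1, 9+14-1, 14+9-1, 19+2-1, 15+0) = 22
r[6] = max(2+22-1, 9+19-1, 14+14-1, 19+9-1, 15+2-1, 21+0) = 27
r[7] = max(2+27-1, 9+22-1, 14+19-1, …, 21+2-1, 16+0) = 32
r[8] = max(2+32-1, 9+27-1, 14+22-1, …, 16+2-1, 38+0) = 38
r[9] = max(2+38-1, 9+32-1, 14+27-1, …, 38+2-1, 27+0) = 40
One optimal plan: pieces 4 + 3 + 2 (2 cuts) → ₹42 − ₹2 = ₹40.

40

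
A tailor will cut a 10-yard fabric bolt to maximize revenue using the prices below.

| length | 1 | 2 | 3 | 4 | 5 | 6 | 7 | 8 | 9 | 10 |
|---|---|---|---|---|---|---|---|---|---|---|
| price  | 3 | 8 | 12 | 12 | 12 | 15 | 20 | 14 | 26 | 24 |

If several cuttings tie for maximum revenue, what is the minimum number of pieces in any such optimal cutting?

Let r[k] be the best obtainable value from length k. For each k, try every first piece i and keep the best of price[i] + r[k−i].
r[1] = 3
r[2] = max(3+3, 8+0) = 8
r[3] = max(3+8, 8+3, 12+0) = 12
r[4] = max(3+12, 8+8, 12+3, 12+0) = 16
r[5] = max(3+16, 8+12, 12+8, 12+3, 12+0) = 20
r[6] = max(3+20, 8+16, 12+12, 12+8, 12+3, 15+0) = 24
r[7] = max(3+24, 8+20, 12+16, …, 15+3, 20+0) = 28
r[8] = max(3+28, 8+24, 12+20, …, 20+3, 14+0) = 32
r[9] = max(3+32, 8+28, 12+24, …, 14+3, 26+0) = 36
r[10] = max(3+36, 8+32, 12+28, …, 26+3, 24+0) = 40
Maximum revenue is $40.
Now minimize piece count subject to staying optimal: for each k, pieces[k] = 1 + min over i with p[i]+r[k−i]=r[k] of pieces[k−i].
pieces[7] = 3
pieces[8] = 3
pieces[9] = 3
pieces[10] = 4

4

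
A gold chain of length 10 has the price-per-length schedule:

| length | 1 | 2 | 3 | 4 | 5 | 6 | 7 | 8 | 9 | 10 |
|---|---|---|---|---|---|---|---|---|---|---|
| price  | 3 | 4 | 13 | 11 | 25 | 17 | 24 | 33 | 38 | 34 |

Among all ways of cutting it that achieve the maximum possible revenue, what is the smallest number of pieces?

2

Build r[k] bottom-up: r[k] = max over allowed piece i of (p[i] + r[k−i]).
r[1] = 3
r[2] = max(3+3, 4+0) = 6
r[3] = max(3+6, 4+3, 13+0) = 13
r[4] = max(3+13, 4+6, 13+3, 11+0) = 16
r[5] = max(3+16, 4+13, 13+6, 11+3, 25+0) = 25
r[6] = max(3+25, 4+16, 13+13, 11+6, 25+3, 17+0) = 28
r[7] = max(3+28, 4+25, 13+16, …, 17+3, 24+0) = 31
r[8] = max(3+31, 4+28, 13+25, …, 24+3, 33+0) = 38
r[9] = max(3+38, 4+31, 13+28, …, 33+3, 38+0) = 41
r[10] = max(3+41, 4+38, 13+31, …, 38+3, 34+0) = 50
Maximum revenue is $50.
Now minimize piece count subject to staying optimal: for each k, pieces[k] = 1 + min over i with p[i]+r[k−i]=r[k] of pieces[k−i].
pieces[7] = 3
pieces[8] = 2
pieces[9] = 3
pieces[10] = 2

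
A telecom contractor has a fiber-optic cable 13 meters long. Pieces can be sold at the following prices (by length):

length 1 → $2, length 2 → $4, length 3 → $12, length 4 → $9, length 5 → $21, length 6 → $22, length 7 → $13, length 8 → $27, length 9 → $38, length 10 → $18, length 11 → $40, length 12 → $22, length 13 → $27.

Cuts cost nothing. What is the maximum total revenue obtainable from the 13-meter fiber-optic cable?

Build r[k] bottom-up: r[k] = max over allowed piece i of (p[i] + r[k−i]).
r[1] = 2
r[2] = max(2+2, 4+0) = 4
r[3] = max(2+4, 4+2, 12+0) = 12
r[4] = max(2+12, 4+4, 12+2, 9+0) = 14
r[5] = max(2+14, 4+12, 12+4, 9+2, 21+0) = 21
r[6] = max(2+21, 4+14, 12+12, 9+4, 21+2, 22+0) = 24
r[7] = max(2+24, 4+21, 12+14, …, 22+2, 13+0) = 26
r[8] = max(2+26, 4+24, 12+21, …, 13+2, 27+0) = 33
r[9] = max(2+33, 4+26, 12+24, …, 27+2, 38+0) = 38
r[10] = max(2+38, 4+33, 12+26, …, 38+2, 18+0) = 42
r[11] = max(2+42, 4+38, 12+33, …, 18+2, 40+0) = 45
r[12] = max(2+45, 4+42, 12+38, …, 40+2, 22+0) = 50
r[13] = max(2+50, 4+45, 12+42, …, 22+2, 27+0) = 54
One optimal cutting: 5 + 5 + 3 → $21 + $21 + $12 = $54.

54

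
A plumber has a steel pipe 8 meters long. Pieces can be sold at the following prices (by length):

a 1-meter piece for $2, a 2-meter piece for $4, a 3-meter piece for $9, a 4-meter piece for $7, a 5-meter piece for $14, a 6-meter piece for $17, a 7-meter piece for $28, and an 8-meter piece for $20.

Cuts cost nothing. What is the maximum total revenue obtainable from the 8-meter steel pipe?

30

Consider every possible first cut. R[k] is the best of p[i]+R[k−i] over all sellable i≤k.
R[1] = 2
R[2] = max(2+2, 4+0) = 4
R[3] = max(2+4, 4+2, 9+0) = 9
R[4] = max(2+9, 4+4, 9+2, 7+0) = 11
R[5] = max(2+11, 4+9, 9+4, 7+2, 14+0) = 14
R[6] = max(2+14, 4+11, 9+9, 7+4, 14+2, 17+0) = 18
R[7] = max(2+18, 4+14, 9+11, …, 17+2, 28+0) = 28
R[8] = max(2+28, 4+18, 9+14, …, 28+2, 20+0) = 30
One optimal cutting: 7 + 1 → $28 + $2 = $30.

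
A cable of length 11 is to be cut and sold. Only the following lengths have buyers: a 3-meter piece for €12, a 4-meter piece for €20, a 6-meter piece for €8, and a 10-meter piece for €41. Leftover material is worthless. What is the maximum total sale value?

52

Consider every possible first cut. best[k] is the best of p[i]+best[k−i] over all sellable i≤k.
best[1] = 0
best[2] = 0
best[3] = 12
best[4] = max(12+0, 20+0) = 20
best[5] = max(12+0, 20+0) = 20
best[6] = max(12+12, 20+0, 8+0) = 24
best[7] = max(12+20, 20+12, 8+0) = 32
best[8] = max(12+20, 20+20, 8+0) = 40
best[9] = max(12+24, 20+20, 8+12) = 40
best[10] = max(12+32, 20+24, 8+20, 41+0) = 44
best[11] = max(12+40, 20+32, 8+20, 41+0) = 52
One optimal cutting: 4 + 4 + 3 → €52.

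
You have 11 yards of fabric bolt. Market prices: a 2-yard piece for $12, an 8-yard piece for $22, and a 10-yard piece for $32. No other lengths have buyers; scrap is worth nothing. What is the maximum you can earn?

60

Consider every possible first cut. best[k] is the best of p[i]+best[k−i] over all sellable i≤k.
best[1] = 0
best[2] = 12
best[3] = 12
best[4] = 24  (first piece 2, then best[2]=12)
best[5] = 24
best[6] = 36  (first piece 2, then best[4]=24)
best[7] = 36
best[8] = max(12+36, 22+0) = 48
best[9] = max(12+36, 22+0) = 48
best[10] = max(12+48, 22+12, 32+0) = 60
best[11] = max(12+48, 22+12, 32+0) = 60
One optimal cutting: pieces 2 + 2 + 2 + 2 + 2 with 1 yard of scrap → $60.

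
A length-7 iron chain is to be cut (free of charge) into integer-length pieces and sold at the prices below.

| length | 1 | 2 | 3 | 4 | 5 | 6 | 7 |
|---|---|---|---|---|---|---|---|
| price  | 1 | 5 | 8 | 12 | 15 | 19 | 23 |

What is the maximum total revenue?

23

Consider every possible first cut. best[k] is the best of p[i]+best[k−i] over all sellable i≤k.
best[1] = 1
best[2] = 5
best[3] = 8
best[4] = 12
best[5] = 15
best[6] = 19
best[7] = 23
Best is to sell the whole 7-link piece uncut for $23.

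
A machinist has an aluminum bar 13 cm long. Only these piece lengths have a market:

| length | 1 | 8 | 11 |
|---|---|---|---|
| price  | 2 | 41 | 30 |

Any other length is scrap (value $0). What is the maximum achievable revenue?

Let r[k] be the best obtainable value from length k. For each k, try every first piece i and keep the best of price[i] + r[k−i].
r[1] = 2
r[2] = 4  (first piece 1, then r[1]=2)
r[3] = 6  (first piece 1, then r[2]=4)
r[4] = 8  (first piece 1, then r[3]=6)
r[5] = 10  (first piece 1, then r[4]=8)
r[6] = 12  (first piece 1, then r[5]=10)
r[7] = 14  (first piece 1, then r[6]=12)
r[8] = 41
r[9] = 43  (first piece 1, then r[8]=41)
r[10] = 45  (first piece 1, then r[9]=43)
r[11] = 47  (first piece 1, then r[10]=45)
r[12] = 49  (first piece 1, then r[11]=47)
r[13] = 51  (first piece 1, then r[12]=49)
One optimal cutting: 8 + 1 + 1 + 1 + 1 + 1 → $51.

51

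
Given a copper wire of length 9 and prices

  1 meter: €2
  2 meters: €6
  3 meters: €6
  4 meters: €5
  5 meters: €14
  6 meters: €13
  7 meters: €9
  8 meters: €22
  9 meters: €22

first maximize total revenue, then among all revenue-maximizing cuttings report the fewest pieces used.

3

Build r[k] bottom-up: r[k] = max over allowed piece i of (p[i] + r[k−i]).
r[1] = 2
r[2] = max(2+2, 6+0) = 6
r[3] = max(2+6, 6+2, 6+0) = 8
r[4] = max(2+8, 6+6, 6+2, 5+0) = 12
r[5] = max(2+12, 6+8, 6+6, 5+2, 14+0) = 14
r[6] = max(2+14, 6+12, 6+8, 5+6, 14+2, 13+0) = 18
r[7] = max(2+18, 6+14, 6+12, …, 13+2, 9+0) = 20
r[8] = max(2+20, 6+18, 6+14, …, 9+2, 22+0) = 24
r[9] = max(2+24, 6+20, 6+18, …, 22+2, 22+0) = 26
Maximum revenue is €26.
Now minimize piece count subject to staying optimal: for each k, pieces[k] = 1 + min over i with p[i]+r[k−i]=r[k] of pieces[k−i].
pieces[6] = 3
pieces[7] = 2
pieces[8] = 4
pieces[9] = 3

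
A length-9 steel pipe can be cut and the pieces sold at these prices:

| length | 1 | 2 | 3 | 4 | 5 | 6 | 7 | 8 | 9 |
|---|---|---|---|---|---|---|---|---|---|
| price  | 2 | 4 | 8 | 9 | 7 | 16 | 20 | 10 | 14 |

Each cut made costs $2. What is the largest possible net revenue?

Let r[k] be the best obtainable value from length k. For each k, try every first piece i and keep the best of price[i] + r[k−i] minus the 2 cut fee when i<k.
r[1] = 2
r[2] = 4
r[3] = 8
r[4] = 9
r[5] = 10  (first piece 2, then r[3]=8)
r[6] = 16
r[7] = 20
r[8] = 20  (first piece 1, then r[7]=20)
r[9] = 22  (first piece 2, then r[7]=20)
One optimal plan: pieces 7 + 2 (1 cut) → $24 − $2 = $22.

22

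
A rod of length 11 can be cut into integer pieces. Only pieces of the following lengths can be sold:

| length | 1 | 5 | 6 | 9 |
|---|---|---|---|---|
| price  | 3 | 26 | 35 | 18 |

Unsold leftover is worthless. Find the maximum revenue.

Build f[k] bottom-up: f[k] = max over allowed piece i of (p[i] + f[k−i]).
f[1] = 3
f[2] = 6  (first piece 1, then f[1]=3)
f[3] = 9  (first piece 1, then f[2]=6)
f[4] = 12  (first piece 1, then f[3]=9)
f[5] = max(3+12, 26+0) = 26
f[6] = max(3+26, 26+3, 35+0) = 35
f[7] = max(3+35, 26+6, 35+3) = 38
f[8] = max(3+38, 26+9, 35+6) = 41
f[9] = max(3+41, 26+12, 35+9, 18+0) = 44
f[10] = max(3+44, 26+26, 35+12, 18+3) = 52
f[11] = max(3+52, 26+35, 35+26, 18+6) = 61
One optimal cutting: 6 + 5 → $61.

61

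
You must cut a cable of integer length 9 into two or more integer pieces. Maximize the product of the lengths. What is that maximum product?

27

Fill g[k] for k=2..9: at each k try every first piece i and multiply by the better of (k−i) uncut or g[k−i].
g[2] = 1×max(1,0) = 1×1 = 1
g[3] = max(1×2, 2×1) = 2
g[4] = max(1×3, 2×2, 3×1) = 4
g[5] = max(1×4, 2×3, 3×2, 4×1) = 6
g[6] = max(1×6, 2×4, 3×3, 4×2, 5×1) = 9
g[7] = max(1×9, 2×6, 3×4, 4×3, 5×2, 6×1) = 12
g[8] = max(1×12, 2×9, 3×6, …, 6×2, 7×1) = 18
g[9] = max(1×18, 2×12, 3×9, …, 7×2, 8×1) = 27
One optimal split: 3 + 3 + 3; product 3×3×3 = 27.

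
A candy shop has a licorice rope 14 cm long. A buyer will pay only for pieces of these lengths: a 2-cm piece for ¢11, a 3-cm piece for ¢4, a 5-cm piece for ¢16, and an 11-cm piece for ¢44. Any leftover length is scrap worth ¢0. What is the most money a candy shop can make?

Let best[k] be the best obtainable value from length k. For each k, try every first piece i and keep the best of price[i] + best[k−i].
best[1] = 0
best[2] = 11
best[3] = max(11+0, 4+0) = 11
best[4] = max(11+11, 4+0) = 22
best[5] = max(11+11, 4+11, 16+0) = 22
best[6] = max(11+22, 4+11, 16+0) = 33
best[7] = max(11+22, 4+22, 16+11) = 33
best[8] = max(11+33, 4+22, 16+11) = 44
best[9] = max(11+33, 4+33, 16+22) = 44
best[10] = max(11+44, 4+33, 16+22) = 55
best[11] = max(11+44, 4+44, 16+33, 44+0) = 55
best[12] = max(11+55, 4+44, 16+33, 44+0) = 66
best[13] = max(11+55, 4+55, 16+44, 44+11) = 66
best[14] = max(11+66, 4+55, 16+44, 44+11) = 77
One optimal cutting: 2 + 2 + 2 + 2 + 2 + 2 + 2 → ¢77.

77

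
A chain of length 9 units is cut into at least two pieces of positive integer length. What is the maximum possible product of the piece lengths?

Fill f[k] for k=2..9: at each k try every first piece i and multiply by the better of (k−i) uncut or f[k−i].
f[2] = 1*max(1,0) = 1*1 = 1
f[3] = max(1*2, 2*1) = 2
f[4] = max(1*3, 2*2, 3*1) = 4
f[5] = max(1*4, 2*3, 3*2, 4*1) = 6
f[6] = max(1*6, 2*4, 3*3, 4*2, 5*1) = 9
f[7] = max(1*9, 2*6, 3*4, 4*3, 5*2, 6*1) = 12
f[8] = max(1*12, 2*9, 3*6, …, 6*2, 7*1) = 18
f[9] = max(1*18, 2*12, 3*9, …, 7*2, 8*1) = 27
One optimal split: 3 + 3 + 3; product 3*3*3 = 27.

27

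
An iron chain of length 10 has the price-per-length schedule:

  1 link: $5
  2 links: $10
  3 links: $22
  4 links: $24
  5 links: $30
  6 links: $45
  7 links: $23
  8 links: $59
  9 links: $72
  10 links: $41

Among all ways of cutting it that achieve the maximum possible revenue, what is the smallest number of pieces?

2

Build r[k] bottom-up: r[k] = max over allowed piece i of (p[i] + r[k−i]).
r[1] = 5
r[2] = 10  (first piece 1, then r[1]=5)
r[3] = 22
r[4] = 27  (first piece 1, then r[3]=22)
r[5] = 32  (first piece 1, then r[4]=27)
r[6] = 45
r[7] = 50  (first piece 1, then r[6]=45)
r[8] = 59
r[9] = 72
r[10] = 77  (first piece 1, then r[9]=72)
Maximum revenue is $77.
Now minimize piece count subject to staying optimal: for each k, pieces[k] = 1 + min over i with p[i]+r[k−i]=r[k] of pieces[k−i].
pieces[7] = 2
pieces[8] = 1
pieces[9] = 1
pieces[10] = 2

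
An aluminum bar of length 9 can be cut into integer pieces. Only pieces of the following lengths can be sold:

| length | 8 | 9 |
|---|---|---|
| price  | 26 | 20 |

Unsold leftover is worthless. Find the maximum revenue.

26

Consider every possible first cut. best[k] is the best of p[i]+best[k−i] over all sellable i≤k.
best[1] = 0
best[2] = 0
best[3] = 0
best[4] = 0
best[5] = 0
best[6] = 0
best[7] = 0
best[8] = 26
best[9] = 26
One optimal cutting: pieces 8 with 1 cm of scrap → $26.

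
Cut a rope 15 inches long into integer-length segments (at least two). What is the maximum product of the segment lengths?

Let g[k] be the best product for length k (with at least one cut). For each first piece i, the rest contributes max(k−i, g[k−i]).
g[2] = 1·max(1,0) = 1·1 = 1
g[3] = max(1·2, 2·1) = 2
g[4] = max(1·3, 2·2, 3·1) = 4
g[5] = max(1·4, 2·3, 3·2, 4·1) = 6
g[6] = max(1·6, 2·4, 3·3, 4·2, 5·1) = 9
g[7] = max(1·9, 2·6, 3·4, 4·3, 5·2, 6·1) = 12
g[8] = max(1·12, 2·9, 3·6, …, 6·2, 7·1) = 18
g[9] = max(1·18, 2·12, 3·9, …, 7·2, 8·1) = 27
g[10] = max(1·27, 2·18, 3·12, …, 8·2, 9·1) = 36
g[11] = max(1·36, 2·27, 3·18, …, 9·2, 10·1) = 54
g[12] = max(1·54, 2·36, 3·27, …, 10·2, 11·1) = 81
g[13] = max(1·81, 2·54, 3·36, …, 11·2, 12·1) = 108
g[14] = max(1·108, 2·81, 3·54, …, 12·2, 13·1) = 162
g[15] = max(1·162, 2·108, 3·81, …, 13·2, 14·1) = 243
One optimal split: 3 + 3 + 3 + 3 + 3; product 3·3·3·3·3 = 243.

243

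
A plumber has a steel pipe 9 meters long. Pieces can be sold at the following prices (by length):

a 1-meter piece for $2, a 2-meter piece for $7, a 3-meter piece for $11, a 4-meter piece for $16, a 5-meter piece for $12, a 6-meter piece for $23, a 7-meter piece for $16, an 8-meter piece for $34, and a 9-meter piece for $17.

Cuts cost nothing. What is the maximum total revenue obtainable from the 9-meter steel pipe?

Build v[k] bottom-up: v[k] = max over allowed piece i of (p[i] + v[k−i]).
v[1] = 2
v[2] = 7
v[3] = 11
v[4] = 16
v[5] = 18  (first piece 1, then v[4]=16)
v[6] = 23  (first piece 2, then v[4]=16)
v[7] = 27  (first piece 3, then v[4]=16)
v[8] = 34
v[9] = 36  (first piece 1, then v[8]=34)
One optimal cutting: 8 + 1 → $34 + $2 = $36.

36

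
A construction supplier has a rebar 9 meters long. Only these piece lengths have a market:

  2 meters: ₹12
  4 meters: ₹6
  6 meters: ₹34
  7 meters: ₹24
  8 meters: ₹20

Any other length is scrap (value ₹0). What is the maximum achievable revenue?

48

Consider every possible first cut. best[k] is the best of p[i]+best[k−i] over all sellable i≤k.
best[1] = 0
best[2] = 12
best[3] = 12
best[4] = 24  (first piece 2, then best[2]=12)
best[5] = 24
best[6] = 36  (first piece 2, then best[4]=24)
best[7] = 36
best[8] = 48  (first piece 2, then best[6]=36)
best[9] = 48
One optimal cutting: pieces 2 + 2 + 2 + 2 with 1 meter of scrap → ₹48.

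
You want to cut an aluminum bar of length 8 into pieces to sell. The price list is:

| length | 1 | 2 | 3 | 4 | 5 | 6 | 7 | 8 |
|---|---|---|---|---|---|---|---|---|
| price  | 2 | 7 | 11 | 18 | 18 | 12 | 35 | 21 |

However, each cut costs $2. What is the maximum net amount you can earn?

35

Build v[k] bottom-up: v[k] = max over allowed piece i of (p[i] + v[k−i]) − 2 per cut.
v[1] = 2
v[2] = 7
v[3] = 11
v[4] = 18
v[5] = 18  (first piece 1, then v[4]=18)
v[6] = 23  (first piece 2, then v[4]=18)
v[7] = 35
v[8] = 35  (first piece 1, then v[7]=35)
One optimal plan: pieces 7 + 1 (1 cut) → $37 − $2 = $35.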